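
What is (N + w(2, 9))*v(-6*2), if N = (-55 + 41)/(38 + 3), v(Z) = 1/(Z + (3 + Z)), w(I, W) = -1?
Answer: 55/861 ≈ 0.063879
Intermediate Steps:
v(Z) = 1/(3 + 2*Z)
N = -14/41 ≈ -0.34146
(N + w(2, 9))*v(-6*2) = (-14/41 - 1)/(3 + 2*(-6*2)) = -55/(41*(3 + 2*(-12))) = -55/(41*(3 - 24)) = -55/41/(-21) = -55/41*(-1/21) = 55/861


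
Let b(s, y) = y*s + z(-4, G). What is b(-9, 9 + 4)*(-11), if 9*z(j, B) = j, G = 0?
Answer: 11627/9 ≈ 1291.9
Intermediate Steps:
z(j, B) = j/9
b(s, y) = -4/9 + s*y (b(s, y) = y*s + (1/9)*(-4) = s*y - 4/9 = -4/9 + s*y)
b(-9, 9 + 4)*(-11) = (-4/9 - 9*(9 + 4))*(-11) = (-4/9 - 9*13)*(-11) = (-4/9 - 117)*(-11) = -1057/9*(-11) = 11627/9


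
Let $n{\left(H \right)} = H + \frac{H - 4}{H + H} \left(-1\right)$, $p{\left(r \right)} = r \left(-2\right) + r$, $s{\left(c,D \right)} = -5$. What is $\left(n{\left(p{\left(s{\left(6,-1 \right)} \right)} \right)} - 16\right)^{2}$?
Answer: $\frac{12321}{100} \approx 123.21$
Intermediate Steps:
$p{\left(r \right)} = - r$ ($p{\left(r \right)} = - 2 r + r = - r$)
$n{\left(H \right)} = H - \frac{-4 + H}{2 H}$ ($n{\left(H \right)} = H + \frac{-4 + H}{2 H} \left(-1\right) = H - \frac{-4 + H}{2 H}$)
$\left(n{\left(p{\left(s{\left(6,-1 \right)} \right)} \right)} - 16\right)^{2} = \left(\left(- \frac{1}{2} - -5 + \frac{2}{\left(-1\right) \left(-5\right)}\right) - 16\right)^{2} = \left(\left(- \frac{1}{2} + 5 + \frac{2}{5}\right) - 16\right)^{2} = \left(\frac{49}{10} - 16\right)^{2} = \left(- \frac{111}{10}\right)^{2} = \frac{12321}{100}$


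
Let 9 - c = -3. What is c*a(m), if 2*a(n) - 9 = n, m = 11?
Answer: 120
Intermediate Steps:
c = 12 (c = 9 - 1*(-3) = 9 + 3 = 12)
a(n) = 9/2 + n/2
c*a(m) = 12*(9/2 + (½)*11) = 12*(9/2 + 11/2) = 12*10 = 120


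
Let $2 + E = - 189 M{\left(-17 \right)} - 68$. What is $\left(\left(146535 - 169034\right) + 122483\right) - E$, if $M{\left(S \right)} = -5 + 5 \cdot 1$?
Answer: $100054$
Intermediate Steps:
$M{\left(S \right)} = 0$ ($M{\left(S \right)} = -5 + 5 = 0$)
$E = -70$ ($E = -2 - 68 = -70$)
$\left(\left(146535 - 169034\right) + 122483\right) - E = \left(\left(146535 - 169034\right) + 122483\right) - -70 = \left(-22499 + 122483\right) + 70 = 99984 + 70 = 100054$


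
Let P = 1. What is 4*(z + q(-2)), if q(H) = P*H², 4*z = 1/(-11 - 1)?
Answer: 191/12 ≈ 15.917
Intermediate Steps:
z = -1/48 (z = 1/(4*(-11 - 1)) = (¼)/(-12) = (¼)*(-1/12) = -1/48 ≈ -0.020833)
q(H) = H² (q(H) = 1*H² = H²)
4*(z + q(-2)) = 4*(-1/48 + (-2)²) = 4*(-1/48 + 4) = 4*(191/48) = 191/12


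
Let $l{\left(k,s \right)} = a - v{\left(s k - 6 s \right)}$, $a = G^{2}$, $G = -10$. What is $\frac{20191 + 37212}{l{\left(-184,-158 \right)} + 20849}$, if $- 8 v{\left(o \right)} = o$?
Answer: $\frac{114806}{49403} \approx 2.3239$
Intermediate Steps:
$v{\left(o \right)} = - \frac{o}{8}$
$a = 100$ ($a = \left(-10\right)^{2} = 100$)
$l{\left(k,s \right)} = 100 - \frac{3 s}{4} + \frac{k s}{8}$ ($l{\left(k,s \right)} = 100 - - \frac{s k - 6 s}{8} = 100 - - \frac{k s - 6 s}{8} = 100 - - \frac{- 6 s + k s}{8} = 100 - \left(\frac{3 s}{4} - \frac{k s}{8}\right) = 100 + \left(- \frac{3 s}{4} + \frac{k s}{8}\right) = 100 - \frac{3 s}{4} + \frac{k s}{8}$)
$\frac{20191 + 37212}{l{\left(-184,-158 \right)} + 20849} = \frac{20191 + 37212}{\left(100 + \frac{1}{8} \left(-158\right) \left(-6 - 184\right)\right) + 20849} = \frac{57403}{\left(100 + \frac{1}{8} \left(-158\right) \left(-190\right)\right) + 20849} = \frac{57403}{\left(100 + \frac{7505}{2}\right) + 20849} = \frac{57403}{\frac{7705}{2} + 20849} = \frac{57403}{\frac{49403}{2}} = 57403 \cdot \frac{2}{49403} = \frac{114806}{49403}$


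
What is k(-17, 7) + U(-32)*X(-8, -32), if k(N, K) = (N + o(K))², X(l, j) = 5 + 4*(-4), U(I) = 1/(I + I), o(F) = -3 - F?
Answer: 46667/64 ≈ 729.17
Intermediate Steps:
U(I) = 1/(2*I)
X(l, j) = -11 (X(l, j) = 5 - 16 = -11)
k(N, K) = (-3 + N - K)² (k(N, K) = (N + (-3 - K))² = (-3 + N - K)²)
k(-17, 7) + U(-32)*X(-8, -32) = (3 + 7 - 1*(-17))² + ((½)/(-32))*(-11) = (3 + 7 + 17)² + ((½)*(-1/32))*(-11) = 27² - 1/64*(-11) = 729 + 11/64 = 46667/64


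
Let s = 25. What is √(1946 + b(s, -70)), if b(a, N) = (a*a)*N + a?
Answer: I*√41779 ≈ 204.4*I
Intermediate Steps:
b(a, N) = a + N*a² (b(a, N) = a²*N + a = N*a² + a = a + N*a²)
√(1946 + b(s, -70)) = √(1946 + 25*(1 - 70*25)) = √(1946 + 25*(1 - 1750)) = √(1946 + 25*(-1749)) = √(1946 - 43725) = √(-41779) = I*√41779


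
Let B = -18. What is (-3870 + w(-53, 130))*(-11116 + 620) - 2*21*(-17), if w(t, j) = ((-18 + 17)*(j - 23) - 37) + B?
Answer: 42320586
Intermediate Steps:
w(t, j) = -32 - j (w(t, j) = ((-18 + 17)*(j - 23) - 37) - 18 = (-(-23 + j) - 37) - 18 = ((23 - j) - 37) - 18 = (-14 - j) - 18 = -32 - j)
(-3870 + w(-53, 130))*(-11116 + 620) - 2*21*(-17) = (-3870 + (-32 - 1*130))*(-11116 + 620) - 2*21*(-17) = (-3870 + (-32 - 130))*(-10496) - 42*(-17) = (-3870 - 162)*(-10496) + 714 = -4032*(-10496) + 714 = 42319872 + 714 = 42320586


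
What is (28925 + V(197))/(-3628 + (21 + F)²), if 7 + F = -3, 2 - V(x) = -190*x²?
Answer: -7402637/3507 ≈ -2110.8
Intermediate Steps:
V(x) = 2 + 190*x² (V(x) = 2 - (-190)*x² = 2 + 190*x²)
F = -10 (F = -7 - 3 = -10)
(28925 + V(197))/(-3628 + (21 + F)²) = (28925 + (2 + 190*197²))/(-3628 + (21 - 10)²) = (28925 + (2 + 190*38809))/(-3628 + 11²) = (28925 + (2 + 7373710))/(-3628 + 121) = (28925 + 7373712)/(-3507) = 7402637*(-1/3507) = -7402637/3507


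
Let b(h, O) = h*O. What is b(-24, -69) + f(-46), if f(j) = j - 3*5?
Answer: 1595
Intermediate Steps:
f(j) = -15 + j (f(j) = j - 15 = -15 + j)
b(h, O) = O*h
b(-24, -69) + f(-46) = -69*(-24) + (-15 - 46) = 1656 - 61 = 1595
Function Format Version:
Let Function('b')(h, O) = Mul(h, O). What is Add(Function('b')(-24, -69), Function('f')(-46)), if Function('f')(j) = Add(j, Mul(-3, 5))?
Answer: 1595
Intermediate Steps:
Function('f')(j) = Add(-15, j) (Function('f')(j) = Add(j, -15) = Add(-15, j))
Function('b')(h, O) = Mul(O, h)
Add(Function('b')(-24, -69), Function('f')(-46)) = Add(Mul(-69, -24), Add(-15, -46)) = Add(1656, -61) = 1595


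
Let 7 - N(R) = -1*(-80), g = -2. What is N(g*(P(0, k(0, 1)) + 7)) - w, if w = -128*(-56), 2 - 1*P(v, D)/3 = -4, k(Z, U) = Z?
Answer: -7241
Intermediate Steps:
P(v, D) = 18 (P(v, D) = 6 - 3*(-4) = 6 + 12 = 18)
N(R) = -73 (N(R) = 7 - (-1)*(-80) = 7 - 1*80 = 7 - 80 = -73)
w = 7168
N(g*(P(0, k(0, 1)) + 7)) - w = -73 - 1*7168 = -73 - 7168 = -7241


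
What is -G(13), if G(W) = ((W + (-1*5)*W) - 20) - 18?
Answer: 90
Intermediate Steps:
G(W) = -38 - 4*W (G(W) = ((W - 5*W) - 20) - 18 = (-4*W - 20) - 18 = (-20 - 4*W) - 18 = -38 - 4*W)
-G(13) = -(-38 - 4*13) = -(-38 - 52) = -1*(-90) = 90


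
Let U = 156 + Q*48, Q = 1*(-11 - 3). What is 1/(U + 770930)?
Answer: 1/770414 ≈ 1.2980e-6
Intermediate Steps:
Q = -14 (Q = 1*(-14) = -14)
U = -516 (U = 156 - 14*48 = 156 - 672 = -516)
1/(U + 770930) = 1/(-516 + 770930) = 1/770414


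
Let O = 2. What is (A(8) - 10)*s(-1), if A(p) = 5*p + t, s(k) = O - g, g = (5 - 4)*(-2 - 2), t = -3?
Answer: 162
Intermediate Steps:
g = -4 (g = 1*(-4) = -4)
s(k) = 6 (s(k) = 2 - 1*(-4) = 2 + 4 = 6)
A(p) = -3 + 5*p (A(p) = 5*p - 3 = -3 + 5*p)
(A(8) - 10)*s(-1) = ((-3 + 5*8) - 10)*6 = ((-3 + 40) - 10)*6 = (37 - 10)*6 = 27*6 = 162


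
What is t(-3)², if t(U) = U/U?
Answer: 1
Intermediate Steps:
t(U) = 1
t(-3)² = 1² = 1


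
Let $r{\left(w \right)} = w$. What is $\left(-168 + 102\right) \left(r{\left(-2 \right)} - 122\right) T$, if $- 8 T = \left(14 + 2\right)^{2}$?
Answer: $-261888$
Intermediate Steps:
$T = -32$ ($T = - \frac{\left(14 + 2\right)^{2}}{8} = - \frac{16^{2}}{8} = \left(- \frac{1}{8}\right) 256 = -32$)
$\left(-168 + 102\right) \left(r{\left(-2 \right)} - 122\right) T = \left(-168 + 102\right) \left(-2 - 122\right) \left(-32\right) = \left(-66\right) \left(-124\right) \left(-32\right) = 8184 \left(-32\right) = -261888$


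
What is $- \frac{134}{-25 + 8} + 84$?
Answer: $\frac{1562}{17} \approx 91.882$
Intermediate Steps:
$- \frac{134}{-25 + 8} + 84 = - \frac{134}{-17} + 84 = \left(-134\right) \left(- \frac{1}{17}\right) + 84 = \frac{134}{17} + 84 = \frac{1562}{17}$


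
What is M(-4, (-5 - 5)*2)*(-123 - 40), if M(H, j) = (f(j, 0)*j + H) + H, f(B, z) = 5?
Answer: 17604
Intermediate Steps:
M(H, j) = 2*H + 5*j (M(H, j) = (5*j + H) + H = (H + 5*j) + H = 2*H + 5*j)
M(-4, (-5 - 5)*2)*(-123 - 40) = (2*(-4) + 5*((-5 - 5)*2))*(-123 - 40) = (-8 + 5*(-10*2))*(-163) = (-8 + 5*(-20))*(-163) = (-8 - 100)*(-163) = -108*(-163) = 17604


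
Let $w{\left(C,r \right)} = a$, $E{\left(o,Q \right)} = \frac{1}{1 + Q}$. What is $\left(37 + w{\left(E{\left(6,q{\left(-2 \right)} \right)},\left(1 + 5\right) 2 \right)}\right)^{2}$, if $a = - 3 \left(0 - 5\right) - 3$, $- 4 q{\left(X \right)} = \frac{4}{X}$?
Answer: $2401$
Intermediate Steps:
$q{\left(X \right)} = - \frac{1}{X}$ ($q{\left(X \right)} = - \frac{4 \frac{1}{X}}{4} = - \frac{1}{X}$)
$a = 12$ ($a = \left(-3\right) \left(-5\right) - 3 = 15 - 3 = 12$)
$w{\left(C,r \right)} = 12$
$\left(37 + w{\left(E{\left(6,q{\left(-2 \right)} \right)},\left(1 + 5\right) 2 \right)}\right)^{2} = \left(37 + 12\right)^{2} = 49^{2} = 2401$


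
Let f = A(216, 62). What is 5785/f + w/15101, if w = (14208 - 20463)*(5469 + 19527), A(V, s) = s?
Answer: -9606339475/936262 ≈ -10260.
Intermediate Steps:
w = -156349980 (w = -6255*24996 = -156349980)
f = 62
5785/f + w/15101 = 5785/62 - 156349980/15101 = -9606339475/936262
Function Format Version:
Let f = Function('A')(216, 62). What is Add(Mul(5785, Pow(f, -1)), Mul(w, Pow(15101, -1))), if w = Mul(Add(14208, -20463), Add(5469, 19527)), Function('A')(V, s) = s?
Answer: Rational(-9606339475, 936262) ≈ -10260.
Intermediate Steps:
w = -156349980 (w = Mul(-6255, 24996) = -156349980)
f = 62
Add(Mul(5785, Pow(f, -1)), Mul(w, Pow(15101, -1))) = Add(Mul(5785, Pow(62, -1)), Mul(-156349980, Pow(15101, -1))) = Add(Mul(5785, Rational(1, 62)), Mul(-156349980, Rational(1, 15101))) = Add(Rational(5785, 62), Rational(-156349980, 15101)) = Rational(-9606339475, 936262)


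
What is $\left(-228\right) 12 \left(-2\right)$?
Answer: $5472$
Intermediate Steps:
$\left(-228\right) 12 \left(-2\right) = \left(-2736\right) \left(-2\right) = 5472$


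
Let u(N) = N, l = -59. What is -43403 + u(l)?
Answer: -43462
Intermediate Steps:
-43403 + u(l) = -43403 - 59 = -43462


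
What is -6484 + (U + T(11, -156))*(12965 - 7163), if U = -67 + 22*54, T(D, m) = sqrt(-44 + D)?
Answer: 6497558 + 5802*I*sqrt(33) ≈ 6.4976e+6 + 33330.0*I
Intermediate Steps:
U = 1121 (U = -67 + 1188 = 1121)
-6484 + (U + T(11, -156))*(12965 - 7163) = -6484 + (1121 + sqrt(-44 + 11))*(12965 - 7163) = -6484 + (1121 + sqrt(-33))*5802 = -6484 + (1121 + I*sqrt(33))*5802 = -6484 + (6504042 + 5802*I*sqrt(33)) = 6497558 + 5802*I*sqrt(33)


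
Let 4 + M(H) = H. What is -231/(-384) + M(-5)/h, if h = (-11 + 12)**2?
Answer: -1075/128 ≈ -8.3984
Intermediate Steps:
M(H) = -4 + H
h = 1 (h = 1**2 = 1)
-231/(-384) + M(-5)/h = -231/(-384) + (-4 - 5)/1 = -231*(-1/384) - 9*1 = 77/128 - 9 = -1075/128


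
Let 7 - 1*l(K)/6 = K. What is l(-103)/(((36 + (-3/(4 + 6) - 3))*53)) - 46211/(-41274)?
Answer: 357763747/238439898 ≈ 1.5004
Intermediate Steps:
l(K) = 42 - 6*K
l(-103)/(((36 + (-3/(4 + 6) - 3))*53)) - 46211/(-41274) = (42 - 6*(-103))/(((36 + (-3/(4 + 6) - 3))*53)) - 46211/(-41274) = (42 + 618)/(((36 + (-3/10 - 3))*53)) - 46211*(-1/41274) = 660/(((36 + (-3*⅒ - 3))*53)) + 46211/41274 = 660/(((36 + (-3/10 - 3))*53)) + 46211/41274 = 660/(((36 - 33/10)*53)) + 46211/41274 = 660/(((327/10)*53)) + 46211/41274 = 660/(17331/10) + 46211/41274 = 660*(10/17331) + 46211/41274 = 2200/5777 + 46211/41274 = 357763747/238439898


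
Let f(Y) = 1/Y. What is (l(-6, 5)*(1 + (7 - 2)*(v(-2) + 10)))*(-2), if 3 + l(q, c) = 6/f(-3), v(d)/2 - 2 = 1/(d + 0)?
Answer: 2772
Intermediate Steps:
v(d) = 4 + 2/d (v(d) = 4 + 2/(d + 0) = 4 + 2/d)
l(q, c) = -21 (l(q, c) = -3 + 6/(1/(-3)) = -3 + 6/(-1/3) = -3 + 6*(-3) = -3 - 18 = -21)
(l(-6, 5)*(1 + (7 - 2)*(v(-2) + 10)))*(-2) = -21*(1 + (7 - 2)*((4 + 2/(-2)) + 10))*(-2) = -21*(1 + 5*((4 + 2*(-1/2)) + 10))*(-2) = -21*(1 + 5*((4 - 1) + 10))*(-2) = -21*(1 + 5*(3 + 10))*(-2) = -21*(1 + 5*13)*(-2) = -21*(1 + 65)*(-2) = -21*66*(-2) = -1386*(-2) = 2772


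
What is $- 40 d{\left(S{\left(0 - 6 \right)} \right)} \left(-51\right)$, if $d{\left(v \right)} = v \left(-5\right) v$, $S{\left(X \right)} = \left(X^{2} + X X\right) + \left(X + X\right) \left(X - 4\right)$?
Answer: $-376012800$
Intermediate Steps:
$S{\left(X \right)} = 2 X^{2} + 2 X \left(-4 + X\right)$ ($S{\left(X \right)} = \left(X^{2} + X^{2}\right) + 2 X \left(-4 + X\right) = 2 X^{2} + 2 X \left(-4 + X\right)$)
$d{\left(v \right)} = - 5 v^{2}$ ($d{\left(v \right)} = - 5 v v = - 5 v^{2}$)
$- 40 d{\left(S{\left(0 - 6 \right)} \right)} \left(-51\right) = - 40 - 5 \left(4 \left(0 - 6\right) \left(-2 + \left(0 - 6\right)\right)\right)^{2} \left(-51\right) = - 40 - 5 \left(4 \left(-6\right) \left(-2 - 6\right)\right)^{2} \left(-51\right) = - 40 - 5 \left(4 \left(-6\right) \left(-8\right)\right)^{2} \left(-51\right) = - 40 - 5 \cdot 192^{2} \left(-51\right) = - 40 \left(-5\right) 36864 \left(-51\right) = - 40 \left(\left(-184320\right) \left(-51\right)\right) = \left(-40\right) 9400320 = -376012800$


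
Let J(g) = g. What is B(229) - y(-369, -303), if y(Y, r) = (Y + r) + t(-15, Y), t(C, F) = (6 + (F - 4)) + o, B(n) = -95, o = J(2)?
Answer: 942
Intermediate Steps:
o = 2
t(C, F) = 4 + F (t(C, F) = (6 + (F - 4)) + 2 = (6 + (-4 + F)) + 2 = (2 + F) + 2 = 4 + F)
y(Y, r) = 4 + r + 2*Y (y(Y, r) = (Y + r) + (4 + Y) = 4 + r + 2*Y)
B(229) - y(-369, -303) = -95 - (4 - 303 + 2*(-369)) = -95 - (4 - 303 - 738) = -95 - 1*(-1037) = -95 + 1037 = 942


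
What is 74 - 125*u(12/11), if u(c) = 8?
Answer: -926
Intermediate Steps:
74 - 125*u(12/11) = 74 - 125*8 = 74 - 1000 = -926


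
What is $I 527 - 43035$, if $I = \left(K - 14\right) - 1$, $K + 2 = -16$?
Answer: $-60426$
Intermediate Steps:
$K = -18$ ($K = -2 - 16 = -18$)
$I = -33$ ($I = \left(-18 - 14\right) - 1 = -32 - 1 = -33$)
$I 527 - 43035 = \left(-33\right) 527 - 43035 = -17391 - 43035 = -60426$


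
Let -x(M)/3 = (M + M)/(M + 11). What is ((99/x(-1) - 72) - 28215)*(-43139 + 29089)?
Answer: 395114100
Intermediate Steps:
x(M) = -6*M/(11 + M) (x(M) = -3*(M + M)/(M + 11) = -3*2*M/(11 + M) = -6*M/(11 + M))
((99/x(-1) - 72) - 28215)*(-43139 + 29089) = ((99/((-6*(-1)/(11 - 1))) - 72) - 28215)*(-43139 + 29089) = ((99/((-6*(-1)/10)) - 72) - 28215)*(-14050) = ((99/((-6*(-1)*1/10)) - 72) - 28215)*(-14050) = ((99/(3/5) - 72) - 28215)*(-14050) = ((99*(5/3) - 72) - 28215)*(-14050) = ((165 - 72) - 28215)*(-14050) = (93 - 28215)*(-14050) = -28122*(-14050) = 395114100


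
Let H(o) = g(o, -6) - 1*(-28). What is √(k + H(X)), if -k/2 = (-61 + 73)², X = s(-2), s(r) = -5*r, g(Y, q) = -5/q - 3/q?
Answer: 2*I*√582/3 ≈ 16.083*I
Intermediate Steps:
g(Y, q) = -8/q
X = 10 (X = -5*(-2) = 10)
H(o) = 88/3 (H(o) = -8/(-6) - 1*(-28) = -8*(-⅙) + 28 = 4/3 + 28 = 88/3)
k = -288 (k = -2*(-61 + 73)² = -2*12² = -2*144 = -288)
√(k + H(X)) = √(-288 + 88/3) = √(-776/3) = 2*I*√582/3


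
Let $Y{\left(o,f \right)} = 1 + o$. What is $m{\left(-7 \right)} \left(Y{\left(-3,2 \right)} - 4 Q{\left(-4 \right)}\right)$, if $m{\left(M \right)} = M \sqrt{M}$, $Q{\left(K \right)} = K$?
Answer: $- 98 i \sqrt{7} \approx - 259.28 i$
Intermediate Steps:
$m{\left(M \right)} = M^{\frac{3}{2}}$
$m{\left(-7 \right)} \left(Y{\left(-3,2 \right)} - 4 Q{\left(-4 \right)}\right) = \left(-7\right)^{\frac{3}{2}} \left(\left(1 - 3\right) - -16\right) = - 7 i \sqrt{7} \left(-2 + 16\right) = - 7 i \sqrt{7} \cdot 14 = - 98 i \sqrt{7}$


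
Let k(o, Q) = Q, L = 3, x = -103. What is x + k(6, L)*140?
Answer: 317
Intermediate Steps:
x + k(6, L)*140 = -103 + 3*140 = -103 + 420 = 317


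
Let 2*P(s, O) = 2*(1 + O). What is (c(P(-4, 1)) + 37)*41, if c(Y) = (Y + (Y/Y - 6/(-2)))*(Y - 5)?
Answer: 779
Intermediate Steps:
P(s, O) = 1 + O (P(s, O) = (2*(1 + O))/2 = (2 + 2*O)/2 = 1 + O)
c(Y) = (-5 + Y)*(4 + Y) (c(Y) = (Y + (1 - 6*(-½)))*(-5 + Y) = (Y + (1 + 3))*(-5 + Y) = (Y + 4)*(-5 + Y) = (4 + Y)*(-5 + Y) = (-5 + Y)*(4 + Y))
(c(P(-4, 1)) + 37)*41 = ((-20 + (1 + 1)² - (1 + 1)) + 37)*41 = ((-20 + 2² - 1*2) + 37)*41 = ((-20 + 4 - 2) + 37)*41 = (-18 + 37)*41 = 19*41 = 779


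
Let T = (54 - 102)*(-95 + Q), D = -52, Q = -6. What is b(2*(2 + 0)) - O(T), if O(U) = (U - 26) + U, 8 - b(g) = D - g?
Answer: -9606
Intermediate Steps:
b(g) = 60 + g (b(g) = 8 - (-52 - g) = 8 + (52 + g) = 60 + g)
T = 4848 (T = (54 - 102)*(-95 - 6) = -48*(-101) = 4848)
O(U) = -26 + 2*U (O(U) = (-26 + U) + U = -26 + 2*U)
b(2*(2 + 0)) - O(T) = (60 + 2*(2 + 0)) - (-26 + 2*4848) = (60 + 2*2) - (-26 + 9696) = (60 + 4) - 1*9670 = 64 - 9670 = -9606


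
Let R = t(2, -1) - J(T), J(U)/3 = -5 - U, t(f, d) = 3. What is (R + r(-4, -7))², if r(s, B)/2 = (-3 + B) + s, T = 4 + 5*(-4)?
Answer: 3364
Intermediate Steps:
T = -16 (T = 4 - 20 = -16)
J(U) = -15 - 3*U (J(U) = 3*(-5 - U) = -15 - 3*U)
r(s, B) = -6 + 2*B + 2*s (r(s, B) = 2*((-3 + B) + s) = 2*(-3 + B + s) = -6 + 2*B + 2*s)
R = -30 (R = 3 - (-15 - 3*(-16)) = 3 - (-15 + 48) = 3 - 1*33 = 3 - 33 = -30)
(R + r(-4, -7))² = (-30 + (-6 + 2*(-7) + 2*(-4)))² = (-30 + (-6 - 14 - 8))² = (-30 - 28)² = (-58)² = 3364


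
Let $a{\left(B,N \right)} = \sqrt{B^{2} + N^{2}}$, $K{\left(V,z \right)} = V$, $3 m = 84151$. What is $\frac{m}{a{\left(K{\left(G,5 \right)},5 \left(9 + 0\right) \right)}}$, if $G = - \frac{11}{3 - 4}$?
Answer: $\frac{84151 \sqrt{2146}}{6438} \approx 605.51$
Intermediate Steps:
$m = \frac{84151}{3}$ ($m = \frac{1}{3} \cdot 84151 = \frac{84151}{3} \approx 28050.0$)
$G = 11$ ($G = - \frac{11}{3 - 4} = - \frac{11}{-1} = \left(-11\right) \left(-1\right) = 11$)
$\frac{m}{a{\left(K{\left(G,5 \right)},5 \left(9 + 0\right) \right)}} = \frac{84151}{3 \sqrt{11^{2} + \left(5 \left(9 + 0\right)\right)^{2}}} = \frac{84151}{3 \sqrt{121 + \left(5 \cdot 9\right)^{2}}} = \frac{84151}{3 \sqrt{121 + 45^{2}}} = \frac{84151}{3 \sqrt{121 + 2025}} = \frac{84151}{3 \sqrt{2146}} = \frac{84151 \frac{\sqrt{2146}}{2146}}{3} = \frac{84151 \sqrt{2146}}{6438}$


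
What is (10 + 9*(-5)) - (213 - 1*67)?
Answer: -181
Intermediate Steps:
(10 + 9*(-5)) - (213 - 1*67) = (10 - 45) - (213 - 67) = -35 - 1*146 = -35 - 146 = -181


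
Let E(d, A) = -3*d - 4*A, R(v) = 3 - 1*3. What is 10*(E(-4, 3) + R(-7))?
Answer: 0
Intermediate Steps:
R(v) = 0 (R(v) = 3 - 3 = 0)
E(d, A) = -4*A - 3*d
10*(E(-4, 3) + R(-7)) = 10*((-4*3 - 3*(-4)) + 0) = 10*((-12 + 12) + 0) = 10*(0 + 0) = 10*0 = 0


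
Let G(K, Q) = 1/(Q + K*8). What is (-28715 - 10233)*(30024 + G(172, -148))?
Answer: -358998058601/307 ≈ -1.1694e+9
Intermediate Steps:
G(K, Q) = 1/(Q + 8*K)
(-28715 - 10233)*(30024 + G(172, -148)) = (-28715 - 10233)*(30024 + 1/(-148 + 8*172)) = -38948*(30024 + 1/(-148 + 1376)) = -38948*(30024 + 1/1228) = -38948*36869473/1228 = -358998058601/307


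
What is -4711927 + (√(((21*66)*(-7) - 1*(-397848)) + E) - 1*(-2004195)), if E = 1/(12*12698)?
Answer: -2707732 + √2253036674766318/76188 ≈ -2.7071e+6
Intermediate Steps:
E = 1/152376 ≈ 6.5627e-6
-4711927 + (√(((21*66)*(-7) - 1*(-397848)) + E) - 1*(-2004195)) = -4711927 + (√(((21*66)*(-7) - 1*(-397848)) + 1/152376) - 1*(-2004195)) = -4711927 + (√((1386*(-7) + 397848) + 1/152376) + 2004195) = -4711927 + (√((-9702 + 397848) + 1/152376) + 2004195) = -4711927 + (√(388146 + 1/152376) + 2004195) = -4711927 + (√(59144134897/152376) + 2004195) = -4711927 + (√2253036674766318/76188 + 2004195) = -4711927 + (2004195 + √2253036674766318/76188) = -2707732 + √2253036674766318/76188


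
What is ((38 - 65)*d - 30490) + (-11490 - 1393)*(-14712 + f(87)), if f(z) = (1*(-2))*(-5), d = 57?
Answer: 189373837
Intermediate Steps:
f(z) = 10 (f(z) = -2*(-5) = 10)
((38 - 65)*d - 30490) + (-11490 - 1393)*(-14712 + f(87)) = ((38 - 65)*57 - 30490) + (-11490 - 1393)*(-14712 + 10) = (-27*57 - 30490) - 12883*(-14702) = (-1539 - 30490) + 189405866 = -32029 + 189405866 = 189373837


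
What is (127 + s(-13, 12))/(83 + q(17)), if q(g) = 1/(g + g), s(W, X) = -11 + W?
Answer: 3502/2823 ≈ 1.2405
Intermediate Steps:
q(g) = 1/(2*g)
(127 + s(-13, 12))/(83 + q(17)) = (127 + (-11 - 13))/(83 + (½)/17) = (127 - 24)/(83 + (½)*(1/17)) = 103/(83 + 1/34) = 103/(2823/34) = 103*(34/2823) = 3502/2823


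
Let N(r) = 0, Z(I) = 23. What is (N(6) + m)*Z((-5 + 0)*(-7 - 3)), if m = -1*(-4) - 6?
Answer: -46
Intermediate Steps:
m = -2 (m = 4 - 6 = -2)
(N(6) + m)*Z((-5 + 0)*(-7 - 3)) = (0 - 2)*23 = -2*23 = -46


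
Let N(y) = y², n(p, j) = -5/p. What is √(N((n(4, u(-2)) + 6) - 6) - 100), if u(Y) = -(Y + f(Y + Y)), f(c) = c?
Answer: 15*I*√7/4 ≈ 9.9216*I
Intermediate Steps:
u(Y) = -3*Y (u(Y) = -(Y + (Y + Y)) = -(Y + 2*Y) = -3*Y)
√(N((n(4, u(-2)) + 6) - 6) - 100) = √(((-5/4 + 6) - 6)² - 100) = √((19/4 - 6)² - 100) = √((-5/4)² - 100) = √(25/16 - 100) = √(-1575/16) = 15*I*√7/4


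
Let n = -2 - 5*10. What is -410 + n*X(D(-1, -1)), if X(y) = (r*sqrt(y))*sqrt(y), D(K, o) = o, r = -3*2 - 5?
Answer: -982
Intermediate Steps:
r = -11 (r = -6 - 5 = -11)
n = -52 (n = -2 - 50 = -52)
X(y) = -11*y (X(y) = (-11*sqrt(y))*sqrt(y) = -11*y)
-410 + n*X(D(-1, -1)) = -410 - (-572)*(-1) = -410 - 52*11 = -410 - 572 = -982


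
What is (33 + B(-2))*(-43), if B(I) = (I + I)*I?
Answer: -1763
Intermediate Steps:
B(I) = 2*I**2 (B(I) = (2*I)*I = 2*I**2)
(33 + B(-2))*(-43) = (33 + 2*(-2)**2)*(-43) = (33 + 2*4)*(-43) = (33 + 8)*(-43) = 41*(-43) = -1763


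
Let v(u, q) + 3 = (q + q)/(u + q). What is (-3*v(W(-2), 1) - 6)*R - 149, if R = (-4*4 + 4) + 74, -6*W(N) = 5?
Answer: -2195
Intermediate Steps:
W(N) = -⅚ (W(N) = -⅙*5 = -⅚)
v(u, q) = -3 + 2*q/(q + u) (v(u, q) = -3 + (q + q)/(u + q) = -3 + (2*q)/(q + u) = -3 + 2*q/(q + u))
R = 62 (R = (-16 + 4) + 74 = -12 + 74 = 62)
(-3*v(W(-2), 1) - 6)*R - 149 = (-3*(-1*1 - 3*(-⅚))/(1 - ⅚) - 6)*62 - 149 = (-3*(-1 + 5/2)/⅙ - 6)*62 - 149 = (-18*3/2 - 6)*62 - 149 = (-3*9 - 6)*62 - 149 = (-27 - 6)*62 - 149 = -33*62 - 149 = -2046 - 149 = -2195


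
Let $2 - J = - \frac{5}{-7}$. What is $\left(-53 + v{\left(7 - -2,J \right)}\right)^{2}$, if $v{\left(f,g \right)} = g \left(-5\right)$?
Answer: $\frac{173056}{49} \approx 3531.8$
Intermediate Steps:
$J = \frac{9}{7}$ ($J = 2 - - \frac{5}{-7} = 2 - \left(-5\right) \left(- \frac{1}{7}\right) = 2 - \frac{5}{7} = \frac{9}{7} \approx 1.2857$)
$v{\left(f,g \right)} = - 5 g$
$\left(-53 + v{\left(7 - -2,J \right)}\right)^{2} = \left(-53 - \frac{45}{7}\right)^{2} = \left(- \frac{416}{7}\right)^{2} = \frac{173056}{49}$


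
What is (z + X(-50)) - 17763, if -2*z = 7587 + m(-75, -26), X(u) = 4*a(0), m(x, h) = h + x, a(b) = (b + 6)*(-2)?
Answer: -21554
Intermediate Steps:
a(b) = -12 - 2*b (a(b) = (6 + b)*(-2) = -12 - 2*b)
X(u) = -48 (X(u) = 4*(-12 - 2*0) = 4*(-12 + 0) = 4*(-12) = -48)
z = -3743 (z = -(7587 + (-26 - 75))/2 = -(7587 - 101)/2 = -½*7486 = -3743)
(z + X(-50)) - 17763 = (-3743 - 48) - 17763 = -3791 - 17763 = -21554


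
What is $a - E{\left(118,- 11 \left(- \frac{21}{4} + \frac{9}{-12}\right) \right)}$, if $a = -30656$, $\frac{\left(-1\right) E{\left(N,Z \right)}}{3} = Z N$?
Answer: $-7292$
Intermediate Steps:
$E{\left(N,Z \right)} = - 3 N Z$ ($E{\left(N,Z \right)} = - 3 Z N = - 3 N Z$)
$a - E{\left(118,- 11 \left(- \frac{21}{4} + \frac{9}{-12}\right) \right)} = -30656 - \left(-3\right) 118 \left(- 11 \left(- \frac{21}{4} + \frac{9}{-12}\right)\right) = -30656 - \left(-3\right) 118 \left(- 11 \left(\left(-21\right) \frac{1}{4} + 9 \left(- \frac{1}{12}\right)\right)\right) = -30656 - \left(-3\right) 118 \left(- 11 \left(- \frac{21}{4} - \frac{3}{4}\right)\right) = -30656 - \left(-3\right) 118 \left(\left(-11\right) \left(-6\right)\right) = -30656 - \left(-3\right) 118 \cdot 66 = -30656 - -23364 = -30656 + 23364 = -7292$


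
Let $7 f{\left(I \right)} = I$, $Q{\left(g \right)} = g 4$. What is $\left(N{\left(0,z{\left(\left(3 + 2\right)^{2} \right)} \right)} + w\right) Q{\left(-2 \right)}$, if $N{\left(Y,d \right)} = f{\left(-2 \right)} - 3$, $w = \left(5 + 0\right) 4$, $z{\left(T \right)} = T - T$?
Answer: $- \frac{936}{7} \approx -133.71$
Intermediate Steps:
$Q{\left(g \right)} = 4 g$
$f{\left(I \right)} = \frac{I}{7}$
$z{\left(T \right)} = 0$
$w = 20$ ($w = 5 \cdot 4 = 20$)
$N{\left(Y,d \right)} = - \frac{23}{7}$ ($N{\left(Y,d \right)} = \frac{1}{7} \left(-2\right) - 3 = - \frac{2}{7} - 3 = - \frac{23}{7}$)
$\left(N{\left(0,z{\left(\left(3 + 2\right)^{2} \right)} \right)} + w\right) Q{\left(-2 \right)} = \left(- \frac{23}{7} + 20\right) 4 \left(-2\right) = \frac{117}{7} \left(-8\right) = - \frac{936}{7}$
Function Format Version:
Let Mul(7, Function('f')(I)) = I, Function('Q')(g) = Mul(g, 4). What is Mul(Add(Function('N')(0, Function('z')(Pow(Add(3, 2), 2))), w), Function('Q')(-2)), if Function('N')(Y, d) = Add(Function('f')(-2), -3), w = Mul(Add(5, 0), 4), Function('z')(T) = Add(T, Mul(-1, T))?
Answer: Rational(-936, 7) ≈ -133.71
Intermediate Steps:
Function('Q')(g) = Mul(4, g)
Function('f')(I) = Mul(Rational(1, 7), I)
Function('z')(T) = 0
w = 20 (w = Mul(5, 4) = 20)
Function('N')(Y, d) = Rational(-23, 7) (Function('N')(Y, d) = Add(Mul(Rational(1, 7), -2), -3) = Add(Rational(-2, 7), -3) = Rational(-23, 7))
Mul(Add(Function('N')(0, Function('z')(Pow(Add(3, 2), 2))), w), Function('Q')(-2)) = Mul(Add(Rational(-23, 7), 20), Mul(4, -2)) = Mul(Rational(117, 7), -8) = Rational(-936, 7)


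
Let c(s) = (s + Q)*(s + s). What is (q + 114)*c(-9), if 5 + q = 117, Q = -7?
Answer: 65088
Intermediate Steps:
q = 112 (q = -5 + 117 = 112)
c(s) = 2*s*(-7 + s) (c(s) = (s - 7)*(s + s) = (-7 + s)*(2*s) = 2*s*(-7 + s))
(q + 114)*c(-9) = (112 + 114)*(2*(-9)*(-7 - 9)) = 226*(2*(-9)*(-16)) = 226*288 = 65088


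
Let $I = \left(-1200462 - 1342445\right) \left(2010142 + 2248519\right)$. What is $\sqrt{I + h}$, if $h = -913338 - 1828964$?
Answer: $i \sqrt{10829381609829} \approx 3.2908 \cdot 10^{6} i$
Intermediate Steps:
$I = -10829378867527$ ($I = \left(-2542907\right) 4258661 = -10829378867527$)
$h = -2742302$
$\sqrt{I + h} = \sqrt{-10829378867527 - 2742302} = \sqrt{-10829381609829} = i \sqrt{10829381609829}$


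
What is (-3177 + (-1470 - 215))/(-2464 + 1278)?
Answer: 2431/593 ≈ 4.0995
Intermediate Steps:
(-3177 + (-1470 - 215))/(-2464 + 1278) = (-3177 - 1685)/(-1186) = -4862*(-1/1186) = 2431/593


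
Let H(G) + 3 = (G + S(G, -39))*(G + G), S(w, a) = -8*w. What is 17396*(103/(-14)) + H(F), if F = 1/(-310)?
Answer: -43048715799/336350 ≈ -1.2799e+5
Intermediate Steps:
F = -1/310 ≈ -0.0032258
H(G) = -3 - 14*G**2 (H(G) = -3 + (G - 8*G)*(G + G) = -3 + (-7*G)*(2*G) = -3 - 14*G**2)
17396*(103/(-14)) + H(F) = 17396*(103/(-14)) + (-3 - 14*(-1/310)**2) = 17396*(103*(-1/14)) + (-3 - 14*1/96100) = 17396*(-103/14) + (-3 - 7/48050) = -895894/7 - 144157/48050 = -43048715799/336350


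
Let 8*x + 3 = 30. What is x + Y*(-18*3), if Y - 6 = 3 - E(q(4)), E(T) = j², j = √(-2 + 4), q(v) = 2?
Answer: -2997/8 ≈ -374.63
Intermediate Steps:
x = 27/8 (x = -3/8 + (⅛)*30 = -3/8 + 15/4 = 27/8 ≈ 3.3750)
j = √2 ≈ 1.4142
E(T) = 2 (E(T) = (√2)² = 2)
Y = 7 (Y = 6 + (3 - 1*2) = 6 + (3 - 2) = 6 + 1 = 7)
x + Y*(-18*3) = 27/8 + 7*(-18*3) = 27/8 + 7*(-54) = 27/8 - 378 = -2997/8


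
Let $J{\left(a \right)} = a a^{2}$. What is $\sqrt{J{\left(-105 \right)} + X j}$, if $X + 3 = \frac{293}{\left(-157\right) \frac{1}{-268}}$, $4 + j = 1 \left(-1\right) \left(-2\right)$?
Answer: $\frac{i \sqrt{28558807267}}{157} \approx 1076.4 i$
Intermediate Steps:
$j = -2$ ($j = -4 + 1 \left(-1\right) \left(-2\right) = -4 - -2 = -4 + 2 = -2$)
$J{\left(a \right)} = a^{3}$
$X = \frac{78053}{157}$ ($X = -3 + \frac{293}{\left(-157\right) \frac{1}{-268}} = -3 + \frac{293}{\left(-157\right) \left(- \frac{1}{268}\right)} = -3 + \frac{293}{\frac{157}{268}} = -3 + 293 \cdot \frac{268}{157} = -3 + \frac{78524}{157} = \frac{78053}{157} \approx 497.15$)
$\sqrt{J{\left(-105 \right)} + X j} = \sqrt{\left(-105\right)^{3} + \frac{78053}{157} \left(-2\right)} = \sqrt{-1157625 - \frac{156106}{157}} = \sqrt{- \frac{181903231}{157}} = \frac{i \sqrt{28558807267}}{157}$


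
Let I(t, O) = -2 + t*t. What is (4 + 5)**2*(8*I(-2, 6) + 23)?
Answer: 3159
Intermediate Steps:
I(t, O) = -2 + t**2
(4 + 5)**2*(8*I(-2, 6) + 23) = (4 + 5)**2*(8*(-2 + (-2)**2) + 23) = 9**2*(8*(-2 + 4) + 23) = 81*(8*2 + 23) = 81*(16 + 23) = 81*39 = 3159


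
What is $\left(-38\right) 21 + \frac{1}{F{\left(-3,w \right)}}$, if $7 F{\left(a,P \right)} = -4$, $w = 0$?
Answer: $- \frac{3199}{4} \approx -799.75$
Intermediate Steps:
$F{\left(a,P \right)} = - \frac{4}{7}$ ($F{\left(a,P \right)} = \frac{1}{7} \left(-4\right) = - \frac{4}{7}$)
$\left(-38\right) 21 + \frac{1}{F{\left(-3,w \right)}} = \left(-38\right) 21 + \frac{1}{- \frac{4}{7}} = -798 - \frac{7}{4} = - \frac{3199}{4}$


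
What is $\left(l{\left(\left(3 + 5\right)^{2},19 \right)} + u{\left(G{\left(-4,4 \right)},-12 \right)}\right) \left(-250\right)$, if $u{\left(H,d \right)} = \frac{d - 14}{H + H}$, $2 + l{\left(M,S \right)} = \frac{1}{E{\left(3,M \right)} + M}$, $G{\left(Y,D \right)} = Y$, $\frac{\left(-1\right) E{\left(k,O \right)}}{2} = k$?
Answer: $- \frac{18375}{58} \approx -316.81$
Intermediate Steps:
$E{\left(k,O \right)} = - 2 k$
$l{\left(M,S \right)} = -2 + \frac{1}{-6 + M}$ ($l{\left(M,S \right)} = -2 + \frac{1}{\left(-2\right) 3 + M} = -2 + \frac{1}{-6 + M}$)
$u{\left(H,d \right)} = \frac{-14 + d}{2 H}$
$\left(l{\left(\left(3 + 5\right)^{2},19 \right)} + u{\left(G{\left(-4,4 \right)},-12 \right)}\right) \left(-250\right) = \left(\frac{13 - 2 \left(3 + 5\right)^{2}}{-6 + \left(3 + 5\right)^{2}} + \frac{-14 - 12}{2 \left(-4\right)}\right) \left(-250\right) = \left(\frac{13 - 2 \cdot 8^{2}}{-6 + 8^{2}} + \frac{1}{2} \left(- \frac{1}{4}\right) \left(-26\right)\right) \left(-250\right) = \left(\frac{13 - 128}{-6 + 64} + \frac{13}{4}\right) \left(-250\right) = \left(\frac{13 - 128}{58} + \frac{13}{4}\right) \left(-250\right) = \left(\frac{1}{58} \left(-115\right) + \frac{13}{4}\right) \left(-250\right) = \left(- \frac{115}{58} + \frac{13}{4}\right) \left(-250\right) = \frac{147}{116} \left(-250\right) = - \frac{18375}{58}$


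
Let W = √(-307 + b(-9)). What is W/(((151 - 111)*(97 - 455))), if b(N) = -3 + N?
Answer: -I*√319/14320 ≈ -0.0012472*I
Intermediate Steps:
W = I*√319 (W = √(-307 + (-3 - 9)) = √(-307 - 12) = √(-319) = I*√319 ≈ 17.861*I)
W/(((151 - 111)*(97 - 455))) = (I*√319)/(((151 - 111)*(97 - 455))) = (I*√319)/((40*(-358))) = (I*√319)/(-14320) = (I*√319)*(-1/14320) = -I*√319/14320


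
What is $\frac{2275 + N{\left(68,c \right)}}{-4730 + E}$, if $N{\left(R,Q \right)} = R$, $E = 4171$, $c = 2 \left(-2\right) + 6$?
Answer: $- \frac{2343}{559} \approx -4.1914$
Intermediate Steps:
$c = 2$ ($c = -4 + 6 = 2$)
$\frac{2275 + N{\left(68,c \right)}}{-4730 + E} = \frac{2275 + 68}{-4730 + 4171} = \frac{2343}{-559} = 2343 \left(- \frac{1}{559}\right) = - \frac{2343}{559}$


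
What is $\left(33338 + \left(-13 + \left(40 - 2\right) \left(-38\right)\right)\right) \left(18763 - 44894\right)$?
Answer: $-833082411$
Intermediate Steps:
$\left(33338 + \left(-13 + \left(40 - 2\right) \left(-38\right)\right)\right) \left(18763 - 44894\right) = \left(33338 + \left(-13 + 38 \left(-38\right)\right)\right) \left(-26131\right) = \left(33338 - 1457\right) \left(-26131\right) = 31881 \left(-26131\right) = -833082411$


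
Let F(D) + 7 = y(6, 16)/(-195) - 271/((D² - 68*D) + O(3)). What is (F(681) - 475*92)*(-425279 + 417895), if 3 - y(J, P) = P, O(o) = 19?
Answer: 252621700732219/782760 ≈ 3.2273e+8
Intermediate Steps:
y(J, P) = 3 - P
F(D) = -104/15 - 271/(19 + D² - 68*D) (F(D) = -7 + ((3 - 1*16)/(-195) - 271/((D² - 68*D) + 19)) = -7 + ((3 - 16)*(-1/195) - 271/(19 + D² - 68*D)) = -7 + (-13*(-1/195) - 271/(19 + D² - 68*D)) = -7 + (1/15 - 271/(19 + D² - 68*D)) = -104/15 - 271/(19 + D² - 68*D))
(F(681) - 475*92)*(-425279 + 417895) = ((-6041 - 104*681² + 7072*681)/(15*(19 + 681² - 68*681)) - 475*92)*(-425279 + 417895) = ((-6041 - 104*463761 + 4816032)/(15*(19 + 463761 - 46308)) - 43700)*(-7384) = ((1/15)*(-6041 - 48231144 + 4816032)/417472 - 43700)*(-7384) = ((1/15)*(1/417472)*(-43421153) - 43700)*(-7384) = (-43421153/6262080 - 43700)*(-7384) = -273696317153/6262080*(-7384) = 252621700732219/782760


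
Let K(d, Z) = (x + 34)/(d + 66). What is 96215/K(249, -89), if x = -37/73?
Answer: 147497595/163 ≈ 9.0489e+5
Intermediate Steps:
x = -37/73 (x = -37*1/73 = -37/73 ≈ -0.50685)
K(d, Z) = 2445/(73*(66 + d)) (K(d, Z) = (-37/73 + 34)/(d + 66) = 2445/(73*(66 + d)))
96215/K(249, -89) = 96215/((2445/(73*(66 + 249)))) = 96215/(((2445/73)/315)) = 96215/(((2445/73)*(1/315))) = 96215/(163/1533) = 96215*(1533/163) = 147497595/163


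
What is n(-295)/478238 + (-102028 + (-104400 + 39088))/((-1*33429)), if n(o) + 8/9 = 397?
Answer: 240124765555/47961054306 ≈ 5.0067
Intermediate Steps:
n(o) = 3565/9 (n(o) = -8/9 + 397 = 3565/9)
n(-295)/478238 + (-102028 + (-104400 + 39088))/((-1*33429)) = (3565/9)/478238 + (-102028 + (-104400 + 39088))/((-1*33429)) = (3565/9)*(1/478238) + (-102028 - 65312)/(-33429) = 3565/4304142 - 167340*(-1/33429) = 3565/4304142 + 55780/11143 = 240124765555/47961054306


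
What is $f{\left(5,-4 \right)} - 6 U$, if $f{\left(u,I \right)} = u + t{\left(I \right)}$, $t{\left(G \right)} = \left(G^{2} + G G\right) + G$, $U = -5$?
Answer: $63$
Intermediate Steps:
$t{\left(G \right)} = G + 2 G^{2}$ ($t{\left(G \right)} = \left(G^{2} + G^{2}\right) + G = 2 G^{2} + G = G + 2 G^{2}$)
$f{\left(u,I \right)} = u + I \left(1 + 2 I\right)$
$f{\left(5,-4 \right)} - 6 U = \left(5 - 4 \left(1 + 2 \left(-4\right)\right)\right) - -30 = \left(5 - 4 \left(1 - 8\right)\right) + 30 = \left(5 - -28\right) + 30 = \left(5 + 28\right) + 30 = 33 + 30 = 63$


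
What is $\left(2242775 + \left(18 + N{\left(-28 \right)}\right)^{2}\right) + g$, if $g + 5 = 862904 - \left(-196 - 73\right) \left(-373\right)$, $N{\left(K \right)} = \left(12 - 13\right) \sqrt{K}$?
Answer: $3005633 - 72 i \sqrt{7} \approx 3.0056 \cdot 10^{6} - 190.49 i$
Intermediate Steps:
$N{\left(K \right)} = - \sqrt{K}$
$g = 762562$ ($g = -5 + \left(862904 - \left(-196 - 73\right) \left(-373\right)\right) = -5 + \left(862904 - \left(-269\right) \left(-373\right)\right) = -5 + \left(862904 - 100337\right) = -5 + 762567 = 762562$)
$\left(2242775 + \left(18 + N{\left(-28 \right)}\right)^{2}\right) + g = \left(2242775 + \left(18 - \sqrt{-28}\right)^{2}\right) + 762562 = \left(2242775 + \left(18 - 2 i \sqrt{7}\right)^{2}\right) + 762562 = 3005337 + \left(18 - 2 i \sqrt{7}\right)^{2}$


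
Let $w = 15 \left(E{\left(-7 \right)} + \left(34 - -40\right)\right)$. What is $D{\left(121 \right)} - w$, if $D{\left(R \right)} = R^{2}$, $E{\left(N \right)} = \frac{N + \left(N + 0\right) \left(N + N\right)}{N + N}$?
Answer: $\frac{27257}{2} \approx 13629.0$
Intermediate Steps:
$E{\left(N \right)} = \frac{N + 2 N^{2}}{2 N}$ ($E{\left(N \right)} = \frac{N + N 2 N}{2 N} = \left(N + 2 N^{2}\right) \frac{1}{2 N} = \frac{N + 2 N^{2}}{2 N}$)
$w = \frac{2025}{2}$ ($w = 15 \left(\left(\frac{1}{2} - 7\right) + \left(34 - -40\right)\right) = 15 \left(- \frac{13}{2} + \left(34 + 40\right)\right) = 15 \left(- \frac{13}{2} + 74\right) = 15 \cdot \frac{135}{2} = \frac{2025}{2} \approx 1012.5$)
$D{\left(121 \right)} - w = 121^{2} - \frac{2025}{2} = 14641 - \frac{2025}{2} = \frac{27257}{2}$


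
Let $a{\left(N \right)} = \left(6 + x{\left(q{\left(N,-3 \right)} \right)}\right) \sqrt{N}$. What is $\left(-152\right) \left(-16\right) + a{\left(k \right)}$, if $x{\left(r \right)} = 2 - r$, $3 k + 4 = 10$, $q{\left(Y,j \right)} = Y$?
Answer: $2432 + 6 \sqrt{2} \approx 2440.5$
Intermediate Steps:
$k = 2$ ($k = - \frac{4}{3} + \frac{1}{3} \cdot 10 = - \frac{4}{3} + \frac{10}{3} = 2$)
$a{\left(N \right)} = \sqrt{N} \left(8 - N\right)$ ($a{\left(N \right)} = \left(6 - \left(-2 + N\right)\right) \sqrt{N} = \left(8 - N\right) \sqrt{N} = \sqrt{N} \left(8 - N\right)$)
$\left(-152\right) \left(-16\right) + a{\left(k \right)} = \left(-152\right) \left(-16\right) + \sqrt{2} \left(8 - 2\right) = 2432 + \sqrt{2} \left(8 - 2\right) = 2432 + \sqrt{2} \cdot 6 = 2432 + 6 \sqrt{2}$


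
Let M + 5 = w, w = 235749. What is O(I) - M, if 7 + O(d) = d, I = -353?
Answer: -236104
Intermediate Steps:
O(d) = -7 + d
M = 235744 (M = -5 + 235749 = 235744)
O(I) - M = (-7 - 353) - 1*235744 = -360 - 235744 = -236104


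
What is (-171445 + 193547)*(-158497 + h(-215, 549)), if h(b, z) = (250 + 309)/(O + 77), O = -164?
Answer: -304782115396/87 ≈ -3.5032e+9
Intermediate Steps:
h(b, z) = -559/87 (h(b, z) = (250 + 309)/(-164 + 77) = 559/(-87) = 559*(-1/87) = -559/87)
(-171445 + 193547)*(-158497 + h(-215, 549)) = (-171445 + 193547)*(-158497 - 559/87) = 22102*(-13789798/87) = -304782115396/87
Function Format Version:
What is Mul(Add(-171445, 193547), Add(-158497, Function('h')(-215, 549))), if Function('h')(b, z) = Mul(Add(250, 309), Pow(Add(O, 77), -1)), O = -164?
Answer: Rational(-304782115396, 87) ≈ -3.5032e+9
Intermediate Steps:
Function('h')(b, z) = Rational(-559, 87) (Function('h')(b, z) = Mul(Add(250, 309), Pow(Add(-164, 77), -1)) = Mul(559, Pow(-87, -1)) = Mul(559, Rational(-1, 87)) = Rational(-559, 87))
Mul(Add(-171445, 193547), Add(-158497, Function('h')(-215, 549))) = Mul(Add(-171445, 193547), Add(-158497, Rational(-559, 87))) = Mul(22102, Rational(-13789798, 87)) = Rational(-304782115396, 87)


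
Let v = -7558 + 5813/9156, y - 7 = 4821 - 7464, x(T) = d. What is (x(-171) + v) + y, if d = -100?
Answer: -94246051/9156 ≈ -10293.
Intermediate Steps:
x(T) = -100
y = -2636 (y = 7 + (4821 - 7464) = 7 - 2643 = -2636)
v = -69195235/9156 (v = -7558 + 5813*(1/9156) = -7558 + 5813/9156 = -69195235/9156 ≈ -7557.4)
(x(-171) + v) + y = (-100 - 69195235/9156) - 2636 = -70110835/9156 - 2636 = -94246051/9156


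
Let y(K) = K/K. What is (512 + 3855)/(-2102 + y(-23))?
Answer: -397/191 ≈ -2.0785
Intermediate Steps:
y(K) = 1
(512 + 3855)/(-2102 + y(-23)) = (512 + 3855)/(-2102 + 1) = 4367/(-2101) = 4367*(-1/2101) = -397/191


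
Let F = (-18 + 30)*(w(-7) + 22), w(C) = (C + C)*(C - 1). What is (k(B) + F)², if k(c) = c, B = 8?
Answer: 2611456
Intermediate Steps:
w(C) = 2*C*(-1 + C) (w(C) = (2*C)*(-1 + C) = 2*C*(-1 + C))
F = 1608 (F = (-18 + 30)*(2*(-7)*(-1 - 7) + 22) = 12*(2*(-7)*(-8) + 22) = 12*(112 + 22) = 12*134 = 1608)
(k(B) + F)² = (8 + 1608)² = 1616² = 2611456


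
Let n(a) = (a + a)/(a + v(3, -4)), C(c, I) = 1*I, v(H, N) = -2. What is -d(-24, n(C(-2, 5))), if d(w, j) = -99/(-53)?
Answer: -99/53 ≈ -1.8679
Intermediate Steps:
C(c, I) = I
n(a) = 2*a/(-2 + a) (n(a) = (a + a)/(a - 2) = (2*a)/(-2 + a) = 2*a/(-2 + a))
d(w, j) = 99/53 (d(w, j) = -99*(-1/53) = 99/53)
-d(-24, n(C(-2, 5))) = -1*99/53 = -99/53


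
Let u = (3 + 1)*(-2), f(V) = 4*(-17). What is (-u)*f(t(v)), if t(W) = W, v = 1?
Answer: -544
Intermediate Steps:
f(V) = -68
u = -8 (u = 4*(-2) = -8)
(-u)*f(t(v)) = -1*(-8)*(-68) = 8*(-68) = -544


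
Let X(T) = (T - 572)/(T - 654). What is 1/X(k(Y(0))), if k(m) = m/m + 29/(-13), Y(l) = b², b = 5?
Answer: 4259/3726 ≈ 1.1430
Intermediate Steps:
Y(l) = 25 (Y(l) = 5² = 25)
k(m) = -16/13 (k(m) = 1 + 29*(-1/13) = 1 - 29/13 = -16/13)
X(T) = (-572 + T)/(-654 + T)
1/X(k(Y(0))) = 1/((-572 - 16/13)/(-654 - 16/13)) = 1/(-7452/13/(-8518/13)) = 1/(-13/8518*(-7452/13)) = 1/(3726/4259) = 4259/3726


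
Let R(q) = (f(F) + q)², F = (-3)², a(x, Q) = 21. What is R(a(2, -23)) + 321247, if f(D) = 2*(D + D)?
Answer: 324496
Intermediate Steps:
F = 9
f(D) = 4*D (f(D) = 2*(2*D) = 4*D)
R(q) = (36 + q)² (R(q) = (4*9 + q)² = (36 + q)²)
R(a(2, -23)) + 321247 = (36 + 21)² + 321247 = 57² + 321247 = 3249 + 321247 = 324496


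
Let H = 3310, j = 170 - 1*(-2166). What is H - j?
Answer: 974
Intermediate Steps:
j = 2336 (j = 170 + 2166 = 2336)
H - j = 3310 - 1*2336 = 3310 - 2336 = 974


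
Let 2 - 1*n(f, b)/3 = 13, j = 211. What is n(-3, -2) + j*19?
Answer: 3976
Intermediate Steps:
n(f, b) = -33 (n(f, b) = 6 - 3*13 = 6 - 39 = -33)
n(-3, -2) + j*19 = -33 + 211*19 = -33 + 4009 = 3976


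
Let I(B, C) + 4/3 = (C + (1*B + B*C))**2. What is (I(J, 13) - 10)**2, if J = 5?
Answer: 425720689/9 ≈ 4.7302e+7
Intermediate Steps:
I(B, C) = -4/3 + (B + C + B*C)**2 (I(B, C) = -4/3 + (C + (1*B + B*C))**2 = -4/3 + (C + (B + B*C))**2 = -4/3 + (B + C + B*C)**2)
(I(J, 13) - 10)**2 = ((-4/3 + (5 + 13 + 5*13)**2) - 10)**2 = ((-4/3 + (5 + 13 + 65)**2) - 10)**2 = ((-4/3 + 83**2) - 10)**2 = ((-4/3 + 6889) - 10)**2 = (20663/3 - 10)**2 = (20633/3)**2 = 425720689/9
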